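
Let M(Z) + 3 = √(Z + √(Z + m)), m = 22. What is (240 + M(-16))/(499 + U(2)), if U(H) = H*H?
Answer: 237/503 + √(-16 + √6)/503 ≈ 0.47117 + 0.0073183*I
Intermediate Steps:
M(Z) = -3 + √(Z + √(22 + Z)) (M(Z) = -3 + √(Z + √(Z + 22)) = -3 + √(Z + √(22 + Z)))
U(H) = H²
(240 + M(-16))/(499 + U(2)) = (240 + (-3 + √(-16 + √(22 - 16))))/(499 + 2²) = (240 + (-3 + √(-16 + √6)))/(499 + 4) = (237 + √(-16 + √6))/503 = (237 + √(-16 + √6))*(1/503) = 237/503 + √(-16 + √6)/503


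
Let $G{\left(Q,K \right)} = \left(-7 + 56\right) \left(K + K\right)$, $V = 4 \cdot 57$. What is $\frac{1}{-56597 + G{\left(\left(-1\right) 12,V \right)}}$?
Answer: $- \frac{1}{34253} \approx -2.9195 \cdot 10^{-5}$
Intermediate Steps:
$V = 228$
$G{\left(Q,K \right)} = 98 K$ ($G{\left(Q,K \right)} = 49 \cdot 2 K = 98 K$)
$\frac{1}{-56597 + G{\left(\left(-1\right) 12,V \right)}} = \frac{1}{-56597 + 98 \cdot 228} = \frac{1}{-56597 + 22344} = \frac{1}{-34253} = - \frac{1}{34253}$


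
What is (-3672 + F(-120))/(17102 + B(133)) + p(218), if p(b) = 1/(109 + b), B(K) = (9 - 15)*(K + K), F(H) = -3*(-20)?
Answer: -582809/2535231 ≈ -0.22988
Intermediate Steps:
F(H) = 60
B(K) = -12*K
(-3672 + F(-120))/(17102 + B(133)) + p(218) = (-3672 + 60)/(17102 - 12*133) + 1/(109 + 218) = -3612/(17102 - 1596) + 1/327 = -3612/15506 + 1/327 = -3612*1/15506 + 1/327 = -1806/7753 + 1/327 = -582809/2535231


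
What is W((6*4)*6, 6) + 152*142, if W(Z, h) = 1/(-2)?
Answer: 43167/2 ≈ 21584.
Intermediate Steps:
W(Z, h) = -½
W((6*4)*6, 6) + 152*142 = -½ + 152*142 = -½ + 21584 = 43167/2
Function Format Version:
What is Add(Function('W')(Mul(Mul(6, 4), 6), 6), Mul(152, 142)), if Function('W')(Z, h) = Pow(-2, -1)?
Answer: Rational(43167, 2) ≈ 21584.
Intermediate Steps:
Function('W')(Z, h) = Rational(-1, 2)
Add(Function('W')(Mul(Mul(6, 4), 6), 6), Mul(152, 142)) = Add(Rational(-1, 2), Mul(152, 142)) = Add(Rational(-1, 2), 21584) = Rational(43167, 2)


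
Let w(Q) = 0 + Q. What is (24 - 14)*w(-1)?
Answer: -10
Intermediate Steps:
w(Q) = Q
(24 - 14)*w(-1) = (24 - 14)*(-1) = 10*(-1) = -10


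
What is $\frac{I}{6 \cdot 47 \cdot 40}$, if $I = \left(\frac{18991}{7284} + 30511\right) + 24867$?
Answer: $\frac{403392343}{82163520} \approx 4.9096$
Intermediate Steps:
$I = \frac{403392343}{7284}$ ($I = \left(18991 \cdot \frac{1}{7284} + 30511\right) + 24867 = \left(\frac{18991}{7284} + 30511\right) + 24867 = \frac{222261115}{7284} + 24867 = \frac{403392343}{7284} \approx 55381.0$)
$\frac{I}{6 \cdot 47 \cdot 40} = \frac{403392343}{7284 \cdot 6 \cdot 47 \cdot 40} = \frac{403392343}{7284 \cdot 282 \cdot 40} = \frac{403392343}{7284 \cdot 11280} = \frac{403392343}{7284} \cdot \frac{1}{11280} = \frac{403392343}{82163520}$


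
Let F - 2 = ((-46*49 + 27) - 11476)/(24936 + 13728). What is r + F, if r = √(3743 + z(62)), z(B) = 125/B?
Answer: 63625/38664 + 3*√1599538/62 ≈ 62.842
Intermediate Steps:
F = 63625/38664 (F = 2 + ((-46*49 + 27) - 11476)/(24936 + 13728) = 2 + ((-2254 + 27) - 11476)/38664 = 2 + (-2227 - 11476)*(1/38664) = 2 - 13703*1/38664 = 2 - 13703/38664 = 63625/38664 ≈ 1.6456)
r = 3*√1599538/62 (r = √(3743 + 125/62) = √(232191/62) = 3*√1599538/62 ≈ 61.197)
r + F = 3*√1599538/62 + 63625/38664 = 63625/38664 + 3*√1599538/62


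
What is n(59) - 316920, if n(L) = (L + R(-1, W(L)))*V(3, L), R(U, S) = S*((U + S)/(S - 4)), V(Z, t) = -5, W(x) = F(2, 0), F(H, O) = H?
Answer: -317210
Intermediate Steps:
W(x) = 2
R(U, S) = S*(S + U)/(-4 + S) (R(U, S) = S*((S + U)/(-4 + S)) = S*(S + U)/(-4 + S))
n(L) = 5 - 5*L (n(L) = (L + 2*(2 - 1)/(-4 + 2))*(-5) = (L + 2*1/(-2))*(-5) = (L + 2*(-1/2)*1)*(-5) = (L - 1)*(-5) = (-1 + L)*(-5) = 5 - 5*L)
n(59) - 316920 = (5 - 5*59) - 316920 = (5 - 295) - 316920 = -290 - 316920 = -317210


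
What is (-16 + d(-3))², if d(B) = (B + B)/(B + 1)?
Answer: 169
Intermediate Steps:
d(B) = 2*B/(1 + B) (d(B) = (2*B)/(1 + B) = 2*B/(1 + B))
(-16 + d(-3))² = (-16 + 2*(-3)/(1 - 3))² = (-16 + 2*(-3)/(-2))² = (-16 + 2*(-3)*(-½))² = (-16 + 3)² = (-13)² = 169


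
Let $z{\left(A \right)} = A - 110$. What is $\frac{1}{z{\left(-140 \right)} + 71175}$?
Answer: $\frac{1}{70925} \approx 1.4099 \cdot 10^{-5}$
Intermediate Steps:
$z{\left(A \right)} = -110 + A$ ($z{\left(A \right)} = A - 110 = -110 + A$)
$\frac{1}{z{\left(-140 \right)} + 71175} = \frac{1}{\left(-110 - 140\right) + 71175} = \frac{1}{-250 + 71175} = \frac{1}{70925}$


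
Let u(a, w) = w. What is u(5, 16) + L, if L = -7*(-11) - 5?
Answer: 88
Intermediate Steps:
L = 72 (L = 77 - 5 = 72)
u(5, 16) + L = 16 + 72 = 88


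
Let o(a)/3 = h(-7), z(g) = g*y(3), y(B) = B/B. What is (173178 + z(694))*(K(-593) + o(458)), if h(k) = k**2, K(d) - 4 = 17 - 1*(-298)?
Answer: 81024352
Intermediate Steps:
y(B) = 1
z(g) = g (z(g) = g*1 = g)
K(d) = 319 (K(d) = 4 + (17 - 1*(-298)) = 4 + (17 + 298) = 4 + 315 = 319)
o(a) = 147 (o(a) = 3*(-7)**2 = 3*49 = 147)
(173178 + z(694))*(K(-593) + o(458)) = (173178 + 694)*(319 + 147) = 173872*466 = 81024352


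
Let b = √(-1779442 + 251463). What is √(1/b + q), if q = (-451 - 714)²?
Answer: √(3168740113726936225 - 1527979*I*√1527979)/1527979 ≈ 1165.0 - 3.472e-7*I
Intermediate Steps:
q = 1357225 (q = (-1165)² = 1357225)
b = I*√1527979 (b = √(-1527979) = I*√1527979 ≈ 1236.1*I)
√(1/b + q) = √(1/(I*√1527979) + 1357225) = √(-I*√1527979/1527979 + 1357225) = √(1357225 - I*√1527979/1527979)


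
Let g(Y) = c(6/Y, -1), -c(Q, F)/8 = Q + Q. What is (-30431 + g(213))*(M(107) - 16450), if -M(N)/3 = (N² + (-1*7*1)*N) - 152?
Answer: 103913483502/71 ≈ 1.4636e+9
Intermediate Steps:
c(Q, F) = -16*Q (c(Q, F) = -8*(Q + Q) = -16*Q)
g(Y) = -96/Y
M(N) = 456 - 3*N² + 21*N (M(N) = -3*((N² + (-1*7*1)*N) - 152) = -3*((N² + (-7*1)*N) - 152) = -3*((N² - 7*N) - 152) = -3*(-152 + N² - 7*N) = 456 - 3*N² + 21*N)
(-30431 + g(213))*(M(107) - 16450) = (-30431 - 96/213)*((456 - 3*107² + 21*107) - 16450) = (-30431 - 96*1/213)*((456 - 3*11449 + 2247) - 16450) = (-30431 - 32/71)*((456 - 34347 + 2247) - 16450) = -2160633*(-31644 - 16450)/71 = -2160633/71*(-48094) = 103913483502/71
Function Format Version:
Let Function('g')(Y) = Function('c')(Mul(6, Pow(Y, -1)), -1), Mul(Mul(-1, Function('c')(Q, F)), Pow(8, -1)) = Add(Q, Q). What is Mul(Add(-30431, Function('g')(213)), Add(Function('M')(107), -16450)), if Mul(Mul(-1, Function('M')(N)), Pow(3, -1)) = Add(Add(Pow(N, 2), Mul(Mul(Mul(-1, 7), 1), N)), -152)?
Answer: Rational(103913483502, 71) ≈ 1.4636e+9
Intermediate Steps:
Function('c')(Q, F) = Mul(-16, Q) (Function('c')(Q, F) = Mul(-8, Add(Q, Q)) = Mul(-8, Mul(2, Q)) = Mul(-16, Q))
Function('g')(Y) = Mul(-96, Pow(Y, -1)) (Function('g')(Y) = Mul(-16, Mul(6, Pow(Y, -1))) = Mul(-96, Pow(Y, -1)))
Function('M')(N) = Add(456, Mul(-3, Pow(N, 2)), Mul(21, N)) (Function('M')(N) = Mul(-3, Add(Add(Pow(N, 2), Mul(Mul(Mul(-1, 7), 1), N)), -152)) = Mul(-3, Add(Add(Pow(N, 2), Mul(Mul(-7, 1), N)), -152)) = Mul(-3, Add(Add(Pow(N, 2), Mul(-7, N)), -152)) = Mul(-3, Add(-152, Pow(N, 2), Mul(-7, N))) = Add(456, Mul(-3, Pow(N, 2)), Mul(21, N)))
Mul(Add(-30431, Function('g')(213)), Add(Function('M')(107), -16450)) = Mul(Add(-30431, Mul(-96, Pow(213, -1))), Add(Add(456, Mul(-3, Pow(107, 2)), Mul(21, 107)), -16450)) = Mul(Add(-30431, Mul(-96, Rational(1, 213))), Add(Add(456, Mul(-3, 11449), 2247), -16450)) = Mul(Add(-30431, Rational(-32, 71)), Add(Add(456, -34347, 2247), -16450)) = Mul(Rational(-2160633, 71), Add(-31644, -16450)) = Mul(Rational(-2160633, 71), -48094) = Rational(103913483502, 71)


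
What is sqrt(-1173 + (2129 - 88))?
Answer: 2*sqrt(217) ≈ 29.462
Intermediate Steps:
sqrt(-1173 + (2129 - 88)) = sqrt(-1173 + 2041) = sqrt(868) = 2*sqrt(217)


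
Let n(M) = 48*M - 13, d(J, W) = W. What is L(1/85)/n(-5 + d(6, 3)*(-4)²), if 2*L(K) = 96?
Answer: 48/2051 ≈ 0.023403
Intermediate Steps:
L(K) = 48 (L(K) = (½)*96 = 48)
n(M) = -13 + 48*M
L(1/85)/n(-5 + d(6, 3)*(-4)²) = 48/(-13 + 48*(-5 + 3*(-4)²)) = 48/(-13 + 48*(-5 + 3*16)) = 48/(-13 + 48*(-5 + 48)) = 48/(-13 + 48*43) = 48/(-13 + 2064) = 48/2051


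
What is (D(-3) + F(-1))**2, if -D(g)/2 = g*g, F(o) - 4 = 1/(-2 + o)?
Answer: 1849/9 ≈ 205.44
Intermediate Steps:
F(o) = 4 + 1/(-2 + o)
D(g) = -2*g**2 (D(g) = -2*g*g = -2*g**2)
(D(-3) + F(-1))**2 = (-2*(-3)**2 + (-7 + 4*(-1))/(-2 - 1))**2 = (-2*9 + (-7 - 4)/(-3))**2 = (-18 - 1/3*(-11))**2 = (-18 + 11/3)**2 = (-43/3)**2 = 1849/9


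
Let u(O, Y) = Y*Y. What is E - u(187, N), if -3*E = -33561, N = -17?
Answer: 10898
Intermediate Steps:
E = 11187 (E = -⅓*(-33561) = 11187)
u(O, Y) = Y²
E - u(187, N) = 11187 - 1*(-17)² = 11187 - 1*289 = 11187 - 289 = 10898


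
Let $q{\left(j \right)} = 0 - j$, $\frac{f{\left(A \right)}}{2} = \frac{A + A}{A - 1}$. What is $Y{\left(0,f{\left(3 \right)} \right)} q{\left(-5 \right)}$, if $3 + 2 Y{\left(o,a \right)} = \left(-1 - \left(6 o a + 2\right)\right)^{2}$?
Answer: $15$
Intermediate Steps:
$f{\left(A \right)} = \frac{4 A}{-1 + A}$ ($f{\left(A \right)} = 2 \frac{A + A}{A - 1} = 2 \frac{2 A}{-1 + A} = \frac{4 A}{-1 + A}$)
$q{\left(j \right)} = - j$
$Y{\left(o,a \right)} = - \frac{3}{2} + \frac{\left(-3 - 6 a o\right)^{2}}{2}$ ($Y{\left(o,a \right)} = - \frac{3}{2} + \frac{\left(-1 - \left(6 o a + 2\right)\right)^{2}}{2} = - \frac{3}{2} + \frac{\left(-1 - \left(6 a o + 2\right)\right)^{2}}{2} = - \frac{3}{2} + \frac{\left(-1 - \left(2 + 6 a o\right)\right)^{2}}{2} = - \frac{3}{2} + \frac{\left(-3 - 6 a o\right)^{2}}{2}$)
$Y{\left(0,f{\left(3 \right)} \right)} q{\left(-5 \right)} = \left(- \frac{3}{2} + \frac{9 \left(1 + 2 \cdot 4 \cdot 3 \frac{1}{-1 + 3} \cdot 0\right)^{2}}{2}\right) \left(\left(-1\right) \left(-5\right)\right) = \left(- \frac{3}{2} + \frac{9 \left(1 + 2 \cdot 4 \cdot 3 \cdot \frac{1}{2} \cdot 0\right)^{2}}{2}\right) 5 = \left(- \frac{3}{2} + \frac{9 \left(1 + 2 \cdot 6 \cdot 0\right)^{2}}{2}\right) 5 = \left(- \frac{3}{2} + \frac{9 \left(1 + 0\right)^{2}}{2}\right) 5 = \left(- \frac{3}{2} + \frac{9 \cdot 1^{2}}{2}\right) 5 = \left(- \frac{3}{2} + \frac{9}{2} \cdot 1\right) 5 = \left(- \frac{3}{2} + \frac{9}{2}\right) 5 = 3 \cdot 5 = 15$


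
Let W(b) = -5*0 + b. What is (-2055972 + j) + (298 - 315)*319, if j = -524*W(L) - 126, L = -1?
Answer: -2060997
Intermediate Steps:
W(b) = b (W(b) = 0 + b = b)
j = 398 (j = -524*(-1) - 126 = 524 - 126 = 398)
(-2055972 + j) + (298 - 315)*319 = (-2055972 + 398) + (298 - 315)*319 = -2055574 - 17*319 = -2055574 - 5423 = -2060997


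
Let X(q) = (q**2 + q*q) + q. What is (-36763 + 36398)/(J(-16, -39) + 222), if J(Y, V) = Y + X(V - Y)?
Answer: -5/17 ≈ -0.29412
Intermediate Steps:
X(q) = q + 2*q**2 (X(q) = (q**2 + q**2) + q = 2*q**2 + q = q + 2*q**2)
J(Y, V) = Y + (V - Y)*(1 - 2*Y + 2*V) (J(Y, V) = Y + (V - Y)*(1 + 2*(V - Y)) = Y + (V - Y)*(1 + (-2*Y + 2*V)) = Y + (V - Y)*(1 - 2*Y + 2*V))
(-36763 + 36398)/(J(-16, -39) + 222) = (-36763 + 36398)/((-16 + (-39 - 1*(-16))*(1 - 2*(-16) + 2*(-39))) + 222) = -365/((-16 + (-39 + 16)*(1 + 32 - 78)) + 222) = -365/((-16 - 23*(-45)) + 222) = -365/((-16 + 1035) + 222) = -365/(1019 + 222) = -365/1241 = -365*1/1241 = -5/17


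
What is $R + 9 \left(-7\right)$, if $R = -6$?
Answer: $-69$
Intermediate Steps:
$R + 9 \left(-7\right) = -6 + 9 \left(-7\right) = -6 - 63 = -69$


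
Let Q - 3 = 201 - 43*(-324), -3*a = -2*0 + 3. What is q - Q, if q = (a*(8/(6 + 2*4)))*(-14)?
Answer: -14128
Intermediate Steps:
a = -1 (a = -(-2*0 + 3)/3 = -(0 + 3)/3 = -⅓*3 = -1)
q = 8 (q = -8/(6 + 2*4)*(-14) = -8/(6 + 8)*(-14) = -8/14*(-14) = -1*4/7*(-14) = -4/7*(-14) = 8)
Q = 14136 (Q = 3 + (201 - 43*(-324)) = 3 + (201 + 13932) = 3 + 14133 = 14136)
q - Q = 8 - 1*14136 = 8 - 14136 = -14128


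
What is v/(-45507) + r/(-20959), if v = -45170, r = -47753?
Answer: 3119813801/953781213 ≈ 3.2710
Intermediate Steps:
v/(-45507) + r/(-20959) = -45170/(-45507) - 47753/(-20959) = -45170*(-1/45507) - 47753*(-1/20959) = 45170/45507 + 47753/20959 = 3119813801/953781213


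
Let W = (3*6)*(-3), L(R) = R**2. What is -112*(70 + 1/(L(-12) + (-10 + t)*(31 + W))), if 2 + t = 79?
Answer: -10952368/1397 ≈ -7839.9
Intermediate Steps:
t = 77 (t = -2 + 79 = 77)
W = -54 (W = 18*(-3) = -54)
-112*(70 + 1/(L(-12) + (-10 + t)*(31 + W))) = -112*(70 + 1/((-12)**2 + (-10 + 77)*(31 - 54))) = -112*(70 + 1/(144 + 67*(-23))) = -112*(70 + 1/(144 - 1541)) = -112*(70 + 1/(-1397)) = -112*(70 - 1/1397) = -112*97789/1397 = -10952368/1397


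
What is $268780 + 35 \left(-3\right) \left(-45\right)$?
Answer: $273505$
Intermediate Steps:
$268780 + 35 \left(-3\right) \left(-45\right) = 268780 - -4725 = 268780 + 4725 = 273505$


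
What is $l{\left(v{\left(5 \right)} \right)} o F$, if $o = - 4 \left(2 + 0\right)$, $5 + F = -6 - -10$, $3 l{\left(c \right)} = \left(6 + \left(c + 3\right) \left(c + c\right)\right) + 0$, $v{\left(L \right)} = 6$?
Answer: $304$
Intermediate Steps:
$l{\left(c \right)} = 2 + \frac{2 c \left(3 + c\right)}{3}$ ($l{\left(c \right)} = \frac{\left(6 + \left(c + 3\right) \left(c + c\right)\right) + 0}{3} = \frac{\left(6 + \left(3 + c\right) 2 c\right) + 0}{3} = \frac{\left(6 + 2 c \left(3 + c\right)\right) + 0}{3} = \frac{6 + 2 c \left(3 + c\right)}{3} = 2 + \frac{2 c \left(3 + c\right)}{3}$)
$F = -1$ ($F = -5 - -4 = -5 + \left(-6 + 10\right) = -5 + 4 = -1$)
$o = -8$ ($o = \left(-4\right) 2 = -8$)
$l{\left(v{\left(5 \right)} \right)} o F = \left(2 + 2 \cdot 6 + \frac{2 \cdot 6^{2}}{3}\right) \left(-8\right) \left(-1\right) = \left(2 + 12 + \frac{2}{3} \cdot 36\right) \left(-8\right) \left(-1\right) = \left(2 + 12 + 24\right) \left(-8\right) \left(-1\right) = 38 \left(-8\right) \left(-1\right) = \left(-304\right) \left(-1\right) = 304$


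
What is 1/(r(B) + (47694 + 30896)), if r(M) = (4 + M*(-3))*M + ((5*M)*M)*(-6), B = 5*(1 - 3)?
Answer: 1/75250 ≈ 1.3289e-5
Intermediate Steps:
B = -10 (B = 5*(-2) = -10)
r(M) = -30*M² + M*(4 - 3*M) (r(M) = (4 - 3*M)*M + (5*M²)*(-6) = M*(4 - 3*M) - 30*M² = -30*M² + M*(4 - 3*M))
1/(r(B) + (47694 + 30896)) = 1/(-10*(4 - 33*(-10)) + (47694 + 30896)) = 1/(-10*(4 + 330) + 78590) = 1/(-10*334 + 78590) = 1/(-3340 + 78590) = 1/75250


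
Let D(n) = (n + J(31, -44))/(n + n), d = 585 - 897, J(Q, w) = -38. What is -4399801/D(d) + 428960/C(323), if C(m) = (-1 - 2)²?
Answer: -1754224744/225 ≈ -7.7966e+6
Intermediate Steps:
C(m) = 9 (C(m) = (-3)² = 9)
d = -312
D(n) = (-38 + n)/(2*n) (D(n) = (n - 38)/(n + n) = (-38 + n)/((2*n)) = (-38 + n)*(1/(2*n)) = (-38 + n)/(2*n))
-4399801/D(d) + 428960/C(323) = -4399801*(-624/(-38 - 312)) + 428960/9 = -4399801/((½)*(-1/312)*(-350)) + 428960*(⅑) = -4399801/175/312 + 428960/9 = -4399801*312/175 + 428960/9 = -196105416/25 + 428960/9 = -1754224744/225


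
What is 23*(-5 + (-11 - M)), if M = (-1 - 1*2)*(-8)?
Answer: -920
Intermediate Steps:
M = 24 (M = (-1 - 2)*(-8) = -3*(-8) = 24)
23*(-5 + (-11 - M)) = 23*(-5 + (-11 - 1*24)) = 23*(-5 + (-11 - 24)) = 23*(-5 - 35) = 23*(-40) = -920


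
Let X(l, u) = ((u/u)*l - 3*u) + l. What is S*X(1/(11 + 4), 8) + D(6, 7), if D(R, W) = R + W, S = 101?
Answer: -35963/15 ≈ -2397.5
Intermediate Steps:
X(l, u) = -3*u + 2*l (X(l, u) = (1*l - 3*u) + l = (l - 3*u) + l = -3*u + 2*l)
S*X(1/(11 + 4), 8) + D(6, 7) = 101*(-3*8 + 2/(11 + 4)) + (6 + 7) = 101*(-24 + 2/15) + 13 = 101*(-358/15) + 13 = -36158/15 + 13 = -35963/15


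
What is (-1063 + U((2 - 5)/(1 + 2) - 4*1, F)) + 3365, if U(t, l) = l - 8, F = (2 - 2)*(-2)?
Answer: 2294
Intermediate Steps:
F = 0 (F = 0*(-2) = 0)
U(t, l) = -8 + l
(-1063 + U((2 - 5)/(1 + 2) - 4*1, F)) + 3365 = (-1063 + (-8 + 0)) + 3365 = (-1063 - 8) + 3365 = -1071 + 3365 = 2294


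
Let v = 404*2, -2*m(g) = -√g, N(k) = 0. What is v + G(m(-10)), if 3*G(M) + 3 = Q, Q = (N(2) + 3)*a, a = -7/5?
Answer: 4028/5 ≈ 805.60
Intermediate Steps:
a = -7/5 (a = -7*⅕ = -7/5 ≈ -1.4000)
m(g) = √g/2 (m(g) = -(-1)*√g/2 = √g/2)
Q = -21/5 (Q = (0 + 3)*(-7/5) = 3*(-7/5) = -21/5 ≈ -4.2000)
v = 808
G(M) = -12/5 (G(M) = -1 + (⅓)*(-21/5) = -1 - 7/5 = -12/5)
v + G(m(-10)) = 808 - 12/5 = 4028/5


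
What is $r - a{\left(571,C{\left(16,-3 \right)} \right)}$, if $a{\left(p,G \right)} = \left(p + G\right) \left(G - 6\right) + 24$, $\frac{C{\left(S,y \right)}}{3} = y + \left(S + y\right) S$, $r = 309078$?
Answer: $-413220$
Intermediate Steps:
$C{\left(S,y \right)} = 3 y + 3 S \left(S + y\right)$ ($C{\left(S,y \right)} = 3 \left(y + \left(S + y\right) S\right) = 3 \left(y + S \left(S + y\right)\right) = 3 y + 3 S \left(S + y\right)$)
$a{\left(p,G \right)} = 24 + \left(-6 + G\right) \left(G + p\right)$ ($a{\left(p,G \right)} = \left(G + p\right) \left(-6 + G\right) + 24 = \left(-6 + G\right) \left(G + p\right) + 24 = 24 + \left(-6 + G\right) \left(G + p\right)$)
$r - a{\left(571,C{\left(16,-3 \right)} \right)} = 309078 - \left(24 + \left(3 \left(-3\right) + 3 \cdot 16^{2} + 3 \cdot 16 \left(-3\right)\right)^{2} - 6 \left(3 \left(-3\right) + 3 \cdot 16^{2} + 3 \cdot 16 \left(-3\right)\right) - 3426 + \left(3 \left(-3\right) + 3 \cdot 16^{2} + 3 \cdot 16 \left(-3\right)\right) 571\right) = 309078 - \left(24 + \left(-9 + 3 \cdot 256 - 144\right)^{2} - 6 \left(-9 + 3 \cdot 256 - 144\right) - 3426 + \left(-9 + 3 \cdot 256 - 144\right) 571\right) = 309078 - \left(24 + \left(-9 + 768 - 144\right)^{2} - 6 \left(-9 + 768 - 144\right) - 3426 + \left(-9 + 768 - 144\right) 571\right) = 309078 - \left(24 + 615^{2} - 3690 - 3426 + 615 \cdot 571\right) = 309078 - \left(24 + 378225 - 3690 - 3426 + 351165\right) = 309078 - 722298 = -413220$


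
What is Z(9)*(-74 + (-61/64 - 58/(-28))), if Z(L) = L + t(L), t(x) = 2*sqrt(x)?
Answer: -489765/448 ≈ -1093.2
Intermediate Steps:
Z(L) = L + 2*sqrt(L)
Z(9)*(-74 + (-61/64 - 58/(-28))) = (9 + 2*sqrt(9))*(-74 + (-61/64 - 58/(-28))) = (9 + 2*3)*(-74 + (-61*1/64 - 58*(-1/28))) = (9 + 6)*(-74 + (-61/64 + 29/14)) = 15*(-74 + 501/448) = 15*(-32651/448) = -489765/448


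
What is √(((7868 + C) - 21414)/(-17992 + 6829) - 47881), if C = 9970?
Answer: 3*I*√19796001/61 ≈ 218.82*I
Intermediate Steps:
√(((7868 + C) - 21414)/(-17992 + 6829) - 47881) = √(((7868 + 9970) - 21414)/(-17992 + 6829) - 47881) = √((17838 - 21414)/(-11163) - 47881) = √(-3576*(-1/11163) - 47881) = √(1192/3721 - 47881) = √(-178164009/3721) = 3*I*√19796001/61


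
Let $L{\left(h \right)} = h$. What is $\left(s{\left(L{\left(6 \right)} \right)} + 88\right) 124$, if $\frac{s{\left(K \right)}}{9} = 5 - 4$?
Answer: $12028$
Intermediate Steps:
$s{\left(K \right)} = 9$ ($s{\left(K \right)} = 9 \left(5 - 4\right) = 9 \cdot 1 = 9$)
$\left(s{\left(L{\left(6 \right)} \right)} + 88\right) 124 = \left(9 + 88\right) 124 = 97 \cdot 124 = 12028$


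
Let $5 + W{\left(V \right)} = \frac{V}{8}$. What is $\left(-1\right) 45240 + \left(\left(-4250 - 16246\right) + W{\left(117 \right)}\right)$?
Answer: $- \frac{525811}{8} \approx -65726.0$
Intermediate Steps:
$W{\left(V \right)} = -5 + \frac{V}{8}$
$\left(-1\right) 45240 + \left(\left(-4250 - 16246\right) + W{\left(117 \right)}\right) = \left(-1\right) 45240 + \left(\left(-4250 - 16246\right) + \left(-5 + \frac{1}{8} \cdot 117\right)\right) = -45240 + \left(-20496 + \left(-5 + \frac{117}{8}\right)\right) = -45240 + \left(-20496 + \frac{77}{8}\right) = -45240 - \frac{163891}{8} = - \frac{525811}{8}$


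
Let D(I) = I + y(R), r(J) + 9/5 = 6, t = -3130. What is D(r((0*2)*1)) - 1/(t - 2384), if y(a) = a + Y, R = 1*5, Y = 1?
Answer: 281219/27570 ≈ 10.200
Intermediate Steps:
R = 5
y(a) = 1 + a (y(a) = a + 1 = 1 + a)
r(J) = 21/5 (r(J) = -9/5 + 6 = 21/5)
D(I) = 6 + I (D(I) = I + (1 + 5) = I + 6 = 6 + I)
D(r((0*2)*1)) - 1/(t - 2384) = (6 + 21/5) - 1/(-3130 - 2384) = 51/5 - 1/(-5514) = 51/5 - 1*(-1/5514) = 51/5 + 1/5514 = 281219/27570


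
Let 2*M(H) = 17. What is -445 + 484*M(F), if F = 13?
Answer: 3669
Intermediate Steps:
M(H) = 17/2 (M(H) = (½)*17 = 17/2)
-445 + 484*M(F) = -445 + 484*(17/2) = -445 + 4114 = 3669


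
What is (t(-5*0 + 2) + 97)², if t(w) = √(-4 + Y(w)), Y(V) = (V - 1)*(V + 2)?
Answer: 9409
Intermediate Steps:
Y(V) = (-1 + V)*(2 + V)
t(w) = √(-6 + w + w²) (t(w) = √(-4 + (-2 + w + w²)) = √(-6 + w + w²))
(t(-5*0 + 2) + 97)² = (√(-6 + (-5*0 + 2) + (-5*0 + 2)²) + 97)² = (√(-6 + (0 + 2) + (0 + 2)²) + 97)² = (√(-6 + 2 + 2²) + 97)² = (√(-6 + 2 + 4) + 97)² = (√0 + 97)² = (0 + 97)² = 97² = 9409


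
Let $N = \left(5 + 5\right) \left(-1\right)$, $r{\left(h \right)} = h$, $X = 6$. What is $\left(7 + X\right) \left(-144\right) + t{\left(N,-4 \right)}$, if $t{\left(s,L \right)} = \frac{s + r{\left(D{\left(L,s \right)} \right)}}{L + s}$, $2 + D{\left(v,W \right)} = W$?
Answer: $- \frac{13093}{7} \approx -1870.4$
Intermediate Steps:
$D{\left(v,W \right)} = -2 + W$
$N = -10$ ($N = 10 \left(-1\right) = -10$)
$t{\left(s,L \right)} = \frac{-2 + 2 s}{L + s}$ ($t{\left(s,L \right)} = \frac{s + \left(-2 + s\right)}{L + s} = \frac{-2 + 2 s}{L + s}$)
$\left(7 + X\right) \left(-144\right) + t{\left(N,-4 \right)} = \left(7 + 6\right) \left(-144\right) + \frac{2 \left(-1 - 10\right)}{-4 - 10} = 13 \left(-144\right) + 2 \frac{1}{-14} \left(-11\right) = -1872 + 2 \left(- \frac{1}{14}\right) \left(-11\right) = -1872 + \frac{11}{7} = - \frac{13093}{7}$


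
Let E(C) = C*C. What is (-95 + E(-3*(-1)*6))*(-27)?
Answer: -6183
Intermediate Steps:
E(C) = C²
(-95 + E(-3*(-1)*6))*(-27) = (-95 + (-3*(-1)*6)²)*(-27) = (-95 + (3*6)²)*(-27) = (-95 + 18²)*(-27) = (-95 + 324)*(-27) = 229*(-27) = -6183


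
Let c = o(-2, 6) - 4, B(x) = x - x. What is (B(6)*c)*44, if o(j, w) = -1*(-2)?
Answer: 0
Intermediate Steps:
B(x) = 0
o(j, w) = 2
c = -2 (c = 2 - 4 = -2)
(B(6)*c)*44 = (0*(-2))*44 = 0*44 = 0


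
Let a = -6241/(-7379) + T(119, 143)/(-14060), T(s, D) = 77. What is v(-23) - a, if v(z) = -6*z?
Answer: 14230145843/103748740 ≈ 137.16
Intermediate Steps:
a = 87180277/103748740 (a = -6241/(-7379) + 77/(-14060) = -6241*(-1/7379) + 77*(-1/14060) = 6241/7379 - 77/14060 = 87180277/103748740 ≈ 0.84030)
v(-23) - a = -6*(-23) - 1*87180277/103748740 = 138 - 87180277/103748740 = 14230145843/103748740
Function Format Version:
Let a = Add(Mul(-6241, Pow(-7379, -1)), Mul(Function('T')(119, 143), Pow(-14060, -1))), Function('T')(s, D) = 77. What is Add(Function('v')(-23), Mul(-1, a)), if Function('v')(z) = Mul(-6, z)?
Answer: Rational(14230145843, 103748740) ≈ 137.16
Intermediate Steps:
a = Rational(87180277, 103748740) (a = Add(Mul(-6241, Pow(-7379, -1)), Mul(77, Pow(-14060, -1))) = Add(Mul(-6241, Rational(-1, 7379)), Mul(77, Rational(-1, 14060))) = Add(Rational(6241, 7379), Rational(-77, 14060)) = Rational(87180277, 103748740) ≈ 0.84030)
Add(Function('v')(-23), Mul(-1, a)) = Add(Mul(-6, -23), Mul(-1, Rational(87180277, 103748740))) = Add(138, Rational(-87180277, 103748740)) = Rational(14230145843, 103748740)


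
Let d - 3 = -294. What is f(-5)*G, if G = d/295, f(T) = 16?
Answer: -4656/295 ≈ -15.783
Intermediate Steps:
d = -291 (d = 3 - 294 = -291)
G = -291/295 ≈ -0.98644
f(-5)*G = 16*(-291/295) = -4656/295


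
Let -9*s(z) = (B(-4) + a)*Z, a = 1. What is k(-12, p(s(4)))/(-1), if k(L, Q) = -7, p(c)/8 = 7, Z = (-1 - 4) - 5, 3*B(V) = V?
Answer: 7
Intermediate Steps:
B(V) = V/3
Z = -10 (Z = -5 - 5 = -10)
s(z) = -10/27 (s(z) = -((⅓)*(-4) + 1)*(-10)/9 = -(-4/3 + 1)*(-10)/9 = -(-1)*(-10)/27 = -⅑*10/3 = -10/27)
p(c) = 56 (p(c) = 8*7 = 56)
k(-12, p(s(4)))/(-1) = -7/(-1) = -1*(-7) = 7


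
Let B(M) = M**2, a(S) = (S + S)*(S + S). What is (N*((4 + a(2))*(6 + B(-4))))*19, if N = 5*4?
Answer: 167200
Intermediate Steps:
N = 20
a(S) = 4*S**2 (a(S) = (2*S)*(2*S) = 4*S**2)
(N*((4 + a(2))*(6 + B(-4))))*19 = (20*((4 + 4*2**2)*(6 + (-4)**2)))*19 = (20*((4 + 4*4)*(6 + 16)))*19 = (20*((4 + 16)*22))*19 = (20*(20*22))*19 = (20*440)*19 = 8800*19 = 167200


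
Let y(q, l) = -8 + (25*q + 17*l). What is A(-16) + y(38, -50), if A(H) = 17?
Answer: 109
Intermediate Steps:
y(q, l) = -8 + 17*l + 25*q (y(q, l) = -8 + (17*l + 25*q) = -8 + 17*l + 25*q)
A(-16) + y(38, -50) = 17 + (-8 + 17*(-50) + 25*38) = 17 + (-8 - 850 + 950) = 17 + 92 = 109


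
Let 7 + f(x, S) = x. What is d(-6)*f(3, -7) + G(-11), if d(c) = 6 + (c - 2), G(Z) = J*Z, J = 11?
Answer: -113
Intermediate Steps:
f(x, S) = -7 + x
G(Z) = 11*Z
d(c) = 4 + c (d(c) = 6 + (-2 + c) = 4 + c)
d(-6)*f(3, -7) + G(-11) = (4 - 6)*(-7 + 3) + 11*(-11) = -2*(-4) - 121 = 8 - 121 = -113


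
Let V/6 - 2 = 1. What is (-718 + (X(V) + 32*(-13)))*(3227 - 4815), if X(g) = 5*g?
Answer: 1657872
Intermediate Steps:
V = 18 (V = 12 + 6*1 = 12 + 6 = 18)
(-718 + (X(V) + 32*(-13)))*(3227 - 4815) = (-718 + (5*18 + 32*(-13)))*(3227 - 4815) = (-718 + (90 - 416))*(-1588) = (-718 - 326)*(-1588) = -1044*(-1588) = 1657872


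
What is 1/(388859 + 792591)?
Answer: 1/1181450 ≈ 8.4642e-7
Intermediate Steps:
1/(388859 + 792591) = 1/1181450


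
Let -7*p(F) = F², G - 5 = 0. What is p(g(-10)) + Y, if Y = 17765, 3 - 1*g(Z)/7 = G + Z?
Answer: 17317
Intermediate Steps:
G = 5 (G = 5 + 0 = 5)
g(Z) = -14 - 7*Z (g(Z) = 21 - 7*(5 + Z) = 21 + (-35 - 7*Z) = -14 - 7*Z)
p(F) = -F²/7
p(g(-10)) + Y = -(-14 - 7*(-10))²/7 + 17765 = -(-14 + 70)²/7 + 17765 = -⅐*56² + 17765 = -⅐*3136 + 17765 = -448 + 17765 = 17317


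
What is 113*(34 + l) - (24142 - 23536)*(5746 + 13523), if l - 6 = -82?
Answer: -11681760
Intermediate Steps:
l = -76 (l = 6 - 82 = -76)
113*(34 + l) - (24142 - 23536)*(5746 + 13523) = 113*(34 - 76) - (24142 - 23536)*(5746 + 13523) = 113*(-42) - 606*19269 = -4746 - 1*11677014 = -4746 - 11677014 = -11681760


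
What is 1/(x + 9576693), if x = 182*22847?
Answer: 1/13734847 ≈ 7.2808e-8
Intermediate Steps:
x = 4158154
1/(x + 9576693) = 1/(4158154 + 9576693) = 1/13734847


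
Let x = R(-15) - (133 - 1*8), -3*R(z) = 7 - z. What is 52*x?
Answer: -20644/3 ≈ -6881.3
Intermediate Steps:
R(z) = -7/3 + z/3 (R(z) = -(7 - z)/3 = -7/3 + z/3)
x = -397/3 (x = (-7/3 + (⅓)*(-15)) - (133 - 1*8) = (-7/3 - 5) - (133 - 8) = -22/3 - 1*125 = -22/3 - 125 = -397/3 ≈ -132.33)
52*x = 52*(-397/3) = -20644/3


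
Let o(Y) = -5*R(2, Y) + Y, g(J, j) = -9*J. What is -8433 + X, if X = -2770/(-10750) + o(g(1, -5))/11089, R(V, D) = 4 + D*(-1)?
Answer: -100524060172/11920675 ≈ -8432.8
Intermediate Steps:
R(V, D) = 4 - D
o(Y) = -20 + 6*Y (o(Y) = -5*(4 - Y) + Y = (-20 + 5*Y) + Y = -20 + 6*Y)
X = 2992103/11920675 (X = -2770/(-10750) + (-20 + 6*(-9*1))/11089 = -2770*(-1/10750) + (-20 + 6*(-9))*(1/11089) = 277/1075 + (-20 - 54)*(1/11089) = 277/1075 - 74*1/11089 = 277/1075 - 74/11089 = 2992103/11920675 ≈ 0.25100)
-8433 + X = -8433 + 2992103/11920675 = -100524060172/11920675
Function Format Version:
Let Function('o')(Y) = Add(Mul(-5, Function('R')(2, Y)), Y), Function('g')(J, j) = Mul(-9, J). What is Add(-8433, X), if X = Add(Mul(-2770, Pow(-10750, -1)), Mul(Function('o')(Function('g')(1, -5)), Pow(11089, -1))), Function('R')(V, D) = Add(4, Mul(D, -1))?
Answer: Rational(-100524060172, 11920675) ≈ -8432.8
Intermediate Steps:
Function('R')(V, D) = Add(4, Mul(-1, D))
Function('o')(Y) = Add(-20, Mul(6, Y)) (Function('o')(Y) = Add(Mul(-5, Add(4, Mul(-1, Y))), Y) = Add(Add(-20, Mul(5, Y)), Y) = Add(-20, Mul(6, Y)))
X = Rational(2992103, 11920675) (X = Add(Mul(-2770, Pow(-10750, -1)), Mul(Add(-20, Mul(6, Mul(-9, 1))), Pow(11089, -1))) = Add(Mul(-2770, Rational(-1, 10750)), Mul(Add(-20, Mul(6, -9)), Rational(1, 11089))) = Add(Rational(277, 1075), Mul(Add(-20, -54), Rational(1, 11089))) = Add(Rational(277, 1075), Mul(-74, Rational(1, 11089))) = Add(Rational(277, 1075), Rational(-74, 11089)) = Rational(2992103, 11920675) ≈ 0.25100)
Add(-8433, X) = Add(-8433, Rational(2992103, 11920675)) = Rational(-100524060172, 11920675)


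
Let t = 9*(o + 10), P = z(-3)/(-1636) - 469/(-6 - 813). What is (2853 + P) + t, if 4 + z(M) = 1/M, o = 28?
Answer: 611671459/191412 ≈ 3195.6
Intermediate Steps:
z(M) = -4 + 1/M
P = 110119/191412 (P = (-4 + 1/(-3))/(-1636) - 469/(-6 - 813) = (-4 - 1/3)*(-1/1636) - 469/(-819) = -13/3*(-1/1636) - 469*(-1/819) = 13/4908 + 67/117 = 110119/191412 ≈ 0.57530)
t = 342 (t = 9*(28 + 10) = 9*38 = 342)
(2853 + P) + t = (2853 + 110119/191412) + 342 = 546208555/191412 + 342 = 611671459/191412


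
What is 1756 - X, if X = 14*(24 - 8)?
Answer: 1532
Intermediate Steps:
X = 224 (X = 14*16 = 224)
1756 - X = 1756 - 1*224 = 1756 - 224 = 1532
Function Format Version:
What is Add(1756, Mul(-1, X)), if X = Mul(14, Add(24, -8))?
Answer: 1532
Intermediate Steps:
X = 224 (X = Mul(14, 16) = 224)
Add(1756, Mul(-1, X)) = Add(1756, Mul(-1, 224)) = Add(1756, -224) = 1532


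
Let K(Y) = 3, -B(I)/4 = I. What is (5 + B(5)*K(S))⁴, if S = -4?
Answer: 9150625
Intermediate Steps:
B(I) = -4*I
(5 + B(5)*K(S))⁴ = (5 - 4*5*3)⁴ = (5 - 20*3)⁴ = (5 - 60)⁴ = (-55)⁴ = 9150625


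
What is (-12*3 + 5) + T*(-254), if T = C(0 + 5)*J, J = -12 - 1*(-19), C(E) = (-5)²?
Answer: -44481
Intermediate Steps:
C(E) = 25
J = 7 (J = -12 + 19 = 7)
T = 175 (T = 25*7 = 175)
(-12*3 + 5) + T*(-254) = (-12*3 + 5) + 175*(-254) = (-4*9 + 5) - 44450 = (-36 + 5) - 44450 = -31 - 44450 = -44481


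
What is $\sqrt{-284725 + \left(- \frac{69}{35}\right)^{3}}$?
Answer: $\frac{2 i \sqrt{106819237735}}{1225} \approx 533.6 i$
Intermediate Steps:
$\sqrt{-284725 + \left(- \frac{69}{35}\right)^{3}} = \sqrt{-284725 - \frac{328509}{42875}} = \sqrt{- \frac{12207912884}{42875}} = \frac{2 i \sqrt{106819237735}}{1225}$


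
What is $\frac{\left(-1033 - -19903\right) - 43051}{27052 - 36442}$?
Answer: $\frac{24181}{9390} \approx 2.5752$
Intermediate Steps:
$\frac{\left(-1033 - -19903\right) - 43051}{27052 - 36442} = \frac{\left(-1033 + 19903\right) - 43051}{-9390} = \left(18870 - 43051\right) \left(- \frac{1}{9390}\right) = \left(-24181\right) \left(- \frac{1}{9390}\right) = \frac{24181}{9390}$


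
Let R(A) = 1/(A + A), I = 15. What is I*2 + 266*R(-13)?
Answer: 257/13 ≈ 19.769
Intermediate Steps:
R(A) = 1/(2*A)
I*2 + 266*R(-13) = 15*2 + 266*((½)/(-13)) = 30 + 266*((½)*(-1/13)) = 30 + 266*(-1/26) = 30 - 133/13 = 257/13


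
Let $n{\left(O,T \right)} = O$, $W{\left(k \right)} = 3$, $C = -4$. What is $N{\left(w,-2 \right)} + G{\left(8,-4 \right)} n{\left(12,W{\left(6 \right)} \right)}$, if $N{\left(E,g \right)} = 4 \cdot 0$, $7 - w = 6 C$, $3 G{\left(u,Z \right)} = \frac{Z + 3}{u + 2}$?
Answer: $- \frac{2}{5} \approx -0.4$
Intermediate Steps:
$G{\left(u,Z \right)} = \frac{3 + Z}{3 \left(2 + u\right)}$ ($G{\left(u,Z \right)} = \frac{\left(Z + 3\right) \frac{1}{u + 2}}{3} = \frac{\left(3 + Z\right) \frac{1}{2 + u}}{3} = \frac{\frac{1}{2 + u} \left(3 + Z\right)}{3} = \frac{3 + Z}{3 \left(2 + u\right)}$)
$w = 31$ ($w = 7 - 6 \left(-4\right) = 7 - -24 = 7 + 24 = 31$)
$N{\left(E,g \right)} = 0$
$N{\left(w,-2 \right)} + G{\left(8,-4 \right)} n{\left(12,W{\left(6 \right)} \right)} = 0 + \frac{3 - 4}{3 \left(2 + 8\right)} 12 = 0 + \frac{1}{3} \cdot \frac{1}{10} \left(-1\right) 12 = 0 - \frac{2}{5} = - \frac{2}{5}$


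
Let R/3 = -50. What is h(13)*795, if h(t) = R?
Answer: -119250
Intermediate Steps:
R = -150 (R = 3*(-50) = -150)
h(t) = -150
h(13)*795 = -150*795 = -119250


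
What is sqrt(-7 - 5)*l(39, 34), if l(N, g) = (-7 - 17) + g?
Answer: 20*I*sqrt(3) ≈ 34.641*I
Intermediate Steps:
l(N, g) = -24 + g
sqrt(-7 - 5)*l(39, 34) = sqrt(-7 - 5)*(-24 + 34) = sqrt(-12)*10 = (2*I*sqrt(3))*10 = 20*I*sqrt(3)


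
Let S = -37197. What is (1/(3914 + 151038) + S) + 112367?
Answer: 11647741841/154952 ≈ 75170.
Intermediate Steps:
(1/(3914 + 151038) + S) + 112367 = (1/(3914 + 151038) - 37197) + 112367 = (1/154952 - 37197) + 112367 = -5763749543/154952 + 112367 = 11647741841/154952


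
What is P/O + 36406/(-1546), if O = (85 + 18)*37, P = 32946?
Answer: -43904375/2945903 ≈ -14.904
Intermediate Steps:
O = 3811 (O = 103*37 = 3811)
P/O + 36406/(-1546) = 32946/3811 + 36406/(-1546) = 32946*(1/3811) + 36406*(-1/1546) = 32946/3811 - 18203/773 = -43904375/2945903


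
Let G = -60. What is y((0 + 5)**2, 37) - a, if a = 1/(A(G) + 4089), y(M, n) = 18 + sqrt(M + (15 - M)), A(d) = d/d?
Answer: 73619/4090 + sqrt(15) ≈ 21.873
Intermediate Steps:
A(d) = 1
y(M, n) = 18 + sqrt(15)
a = 1/4090 (a = 1/(1 + 4089) = 1/4090 ≈ 0.00024450)
y((0 + 5)**2, 37) - a = (18 + sqrt(15)) - 1*1/4090 = (18 + sqrt(15)) - 1/4090 = 73619/4090 + sqrt(15)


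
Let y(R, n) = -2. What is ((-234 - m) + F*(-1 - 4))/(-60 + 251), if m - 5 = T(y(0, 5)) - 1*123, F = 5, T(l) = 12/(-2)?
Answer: -135/191 ≈ -0.70681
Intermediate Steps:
T(l) = -6 (T(l) = 12*(-1/2) = -6)
m = -124 (m = 5 + (-6 - 1*123) = 5 + (-6 - 123) = 5 - 129 = -124)
((-234 - m) + F*(-1 - 4))/(-60 + 251) = ((-234 - 1*(-124)) + 5*(-1 - 4))/(-60 + 251) = ((-234 + 124) + 5*(-5))/191 = (-110 - 25)*(1/191) = -135*1/191 = -135/191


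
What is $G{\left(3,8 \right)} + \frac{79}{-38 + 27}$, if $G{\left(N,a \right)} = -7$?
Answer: $- \frac{156}{11} \approx -14.182$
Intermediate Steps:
$G{\left(3,8 \right)} + \frac{79}{-38 + 27} = -7 + \frac{79}{-38 + 27} = -7 + \frac{79}{-11} = -7 + 79 \left(- \frac{1}{11}\right) = -7 - \frac{79}{11} = - \frac{156}{11}$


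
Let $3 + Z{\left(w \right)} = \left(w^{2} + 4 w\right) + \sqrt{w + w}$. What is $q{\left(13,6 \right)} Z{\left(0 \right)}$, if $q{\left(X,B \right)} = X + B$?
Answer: $-57$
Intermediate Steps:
$q{\left(X,B \right)} = B + X$
$Z{\left(w \right)} = -3 + w^{2} + 4 w + \sqrt{2} \sqrt{w}$ ($Z{\left(w \right)} = -3 + \left(\left(w^{2} + 4 w\right) + \sqrt{w + w}\right) = -3 + \left(\left(w^{2} + 4 w\right) + \sqrt{2 w}\right) = -3 + \left(\left(w^{2} + 4 w\right) + \sqrt{2} \sqrt{w}\right) = -3 + \left(w^{2} + 4 w + \sqrt{2} \sqrt{w}\right) = -3 + w^{2} + 4 w + \sqrt{2} \sqrt{w}$)
$q{\left(13,6 \right)} Z{\left(0 \right)} = \left(6 + 13\right) \left(-3 + 0^{2} + 4 \cdot 0 + \sqrt{2} \sqrt{0}\right) = 19 \left(-3 + 0 + 0 + \sqrt{2} \cdot 0\right) = 19 \left(-3 + 0 + 0 + 0\right) = 19 \left(-3\right) = -57$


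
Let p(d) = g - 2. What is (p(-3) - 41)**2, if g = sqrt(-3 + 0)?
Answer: (43 - I*sqrt(3))**2 ≈ 1846.0 - 148.96*I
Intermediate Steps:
g = I*sqrt(3) (g = sqrt(-3) = I*sqrt(3) ≈ 1.732*I)
p(d) = -2 + I*sqrt(3) (p(d) = I*sqrt(3) - 2 = -2 + I*sqrt(3))
(p(-3) - 41)**2 = ((-2 + I*sqrt(3)) - 41)**2 = (-43 + I*sqrt(3))**2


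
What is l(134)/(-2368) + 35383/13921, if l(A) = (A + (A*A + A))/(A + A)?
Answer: 20710079/8241232 ≈ 2.5130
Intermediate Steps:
l(A) = (A² + 2*A)/(2*A) (l(A) = (A + (A² + A))/((2*A)) = (A + (A + A²))*(1/(2*A)) = (A² + 2*A)*(1/(2*A)) = (A² + 2*A)/(2*A))
l(134)/(-2368) + 35383/13921 = (1 + (½)*134)/(-2368) + 35383/13921 = (1 + 67)*(-1/2368) + 35383*(1/13921) = 68*(-1/2368) + 35383/13921 = -17/592 + 35383/13921 = 20710079/8241232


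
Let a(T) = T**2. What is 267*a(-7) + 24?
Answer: 13107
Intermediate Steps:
267*a(-7) + 24 = 267*(-7)**2 + 24 = 267*49 + 24 = 13083 + 24 = 13107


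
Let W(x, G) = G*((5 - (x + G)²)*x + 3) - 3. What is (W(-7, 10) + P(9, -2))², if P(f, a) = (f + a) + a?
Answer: 97344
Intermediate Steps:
P(f, a) = f + 2*a (P(f, a) = (a + f) + a = f + 2*a)
W(x, G) = -3 + G*(3 + x*(5 - (G + x)²)) (W(x, G) = G*((5 - (G + x)²)*x + 3) - 3 = G*(x*(5 - (G + x)²) + 3) - 3 = G*(3 + x*(5 - (G + x)²)) - 3 = -3 + G*(3 + x*(5 - (G + x)²)))
(W(-7, 10) + P(9, -2))² = ((-3 + 3*10 + 5*10*(-7) - 1*10*(-7)*(10 - 7)²) + (9 + 2*(-2)))² = ((-3 + 30 - 350 - 1*10*(-7)*3²) + (9 - 4))² = ((-3 + 30 - 350 - 1*10*(-7)*9) + 5)² = ((-3 + 30 - 350 + 630) + 5)² = (307 + 5)² = 312² = 97344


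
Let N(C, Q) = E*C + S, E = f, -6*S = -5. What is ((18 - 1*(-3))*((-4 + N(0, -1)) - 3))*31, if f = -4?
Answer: -8029/2 ≈ -4014.5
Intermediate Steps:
S = ⅚ (S = -⅙*(-5) = ⅚ ≈ 0.83333)
E = -4
N(C, Q) = ⅚ - 4*C (N(C, Q) = -4*C + ⅚ = ⅚ - 4*C)
((18 - 1*(-3))*((-4 + N(0, -1)) - 3))*31 = ((18 - 1*(-3))*((-4 + (⅚ - 4*0)) - 3))*31 = ((18 + 3)*((-4 + (⅚ + 0)) - 3))*31 = (21*((-4 + ⅚) - 3))*31 = (21*(-19/6 - 3))*31 = (21*(-37/6))*31 = -259/2*31 = -8029/2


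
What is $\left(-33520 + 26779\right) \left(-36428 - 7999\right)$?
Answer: $299482407$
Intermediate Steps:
$\left(-33520 + 26779\right) \left(-36428 - 7999\right) = \left(-6741\right) \left(-44427\right) = 299482407$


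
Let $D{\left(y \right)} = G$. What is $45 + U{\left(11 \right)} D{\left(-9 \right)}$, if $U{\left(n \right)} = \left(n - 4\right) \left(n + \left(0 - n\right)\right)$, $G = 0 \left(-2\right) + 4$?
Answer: $45$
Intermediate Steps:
$G = 4$ ($G = 0 + 4 = 4$)
$D{\left(y \right)} = 4$
$U{\left(n \right)} = 0$ ($U{\left(n \right)} = \left(-4 + n\right) \left(n - n\right) = \left(-4 + n\right) 0 = 0$)
$45 + U{\left(11 \right)} D{\left(-9 \right)} = 45 + 0 \cdot 4 = 45 + 0 = 45$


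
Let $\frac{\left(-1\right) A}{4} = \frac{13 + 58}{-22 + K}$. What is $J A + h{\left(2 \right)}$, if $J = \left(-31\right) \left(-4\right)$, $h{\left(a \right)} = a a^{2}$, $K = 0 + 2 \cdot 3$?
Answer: $2209$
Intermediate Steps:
$K = 6$ ($K = 0 + 6 = 6$)
$A = \frac{71}{4}$ ($A = - 4 \frac{13 + 58}{-22 + 6} = - 4 \frac{71}{-16} = - 4 \cdot 71 \left(- \frac{1}{16}\right) = \left(-4\right) \left(- \frac{71}{16}\right) = \frac{71}{4} \approx 17.75$)
$h{\left(a \right)} = a^{3}$
$J = 124$
$J A + h{\left(2 \right)} = 124 \cdot \frac{71}{4} + 2^{3} = 2201 + 8 = 2209$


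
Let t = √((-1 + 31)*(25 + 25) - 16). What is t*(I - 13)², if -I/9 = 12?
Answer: 29282*√371 ≈ 5.6401e+5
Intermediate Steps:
I = -108 (I = -9*12 = -108)
t = 2*√371 (t = √(30*50 - 16) = √(1500 - 16) = √1484 = 2*√371 ≈ 38.523)
t*(I - 13)² = (2*√371)*(-108 - 13)² = (2*√371)*(-121)² = (2*√371)*14641 = 29282*√371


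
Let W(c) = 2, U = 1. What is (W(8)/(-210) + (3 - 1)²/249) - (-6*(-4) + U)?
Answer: -72606/2905 ≈ -24.993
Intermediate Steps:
(W(8)/(-210) + (3 - 1)²/249) - (-6*(-4) + U) = (2/(-210) + (3 - 1)²/249) - (-6*(-4) + 1) = (2*(-1/210) + 2²*(1/249)) - (24 + 1) = (-1/105 + 4*(1/249)) - 1*25 = (-1/105 + 4/249) - 25 = 19/2905 - 25 = -72606/2905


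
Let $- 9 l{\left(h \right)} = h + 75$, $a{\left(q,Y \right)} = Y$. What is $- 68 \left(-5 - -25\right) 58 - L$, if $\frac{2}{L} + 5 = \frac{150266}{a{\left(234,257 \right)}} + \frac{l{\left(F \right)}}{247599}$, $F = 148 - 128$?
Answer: $- \frac{13093603157649127}{165993947578} \approx -78880.0$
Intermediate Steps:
$F = 20$ ($F = 148 - 128 = 20$)
$l{\left(h \right)} = - \frac{25}{3} - \frac{h}{9}$ ($l{\left(h \right)} = - \frac{h + 75}{9} = - \frac{75 + h}{9} = - \frac{25}{3} - \frac{h}{9}$)
$L = \frac{572696487}{165993947578}$ ($L = \frac{2}{-5 + \left(\frac{150266}{257} + \frac{- \frac{25}{3} - \frac{20}{9}}{247599}\right)} = \frac{2}{-5 + \left(150266 \cdot \frac{1}{257} + \left(- \frac{25}{3} - \frac{20}{9}\right) \frac{1}{247599}\right)} = \frac{2}{-5 + \left(\frac{150266}{257} - \frac{95}{2228391}\right)} = \frac{2}{-5 + \frac{334851377591}{572696487}} = \frac{2}{\frac{331987895156}{572696487}} = 2 \cdot \frac{572696487}{331987895156} = \frac{572696487}{165993947578} \approx 0.0034501$)
$- 68 \left(-5 - -25\right) 58 - L = - 68 \left(-5 - -25\right) 58 - \frac{572696487}{165993947578} = - 68 \left(-5 + 25\right) 58 - \frac{572696487}{165993947578} = \left(-68\right) 20 \cdot 58 - \frac{572696487}{165993947578} = \left(-1360\right) 58 - \frac{572696487}{165993947578} = -78880 - \frac{572696487}{165993947578} = - \frac{13093603157649127}{165993947578}$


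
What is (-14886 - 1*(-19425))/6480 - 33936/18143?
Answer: -45851401/39188880 ≈ -1.1700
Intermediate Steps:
(-14886 - 1*(-19425))/6480 - 33936/18143 = (-14886 + 19425)*(1/6480) - 33936*1/18143 = 4539*(1/6480) - 33936/18143 = 1513/2160 - 33936/18143 = -45851401/39188880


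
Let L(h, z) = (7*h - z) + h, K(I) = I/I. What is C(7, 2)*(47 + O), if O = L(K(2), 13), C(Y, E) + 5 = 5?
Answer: 0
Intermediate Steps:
K(I) = 1
L(h, z) = -z + 8*h (L(h, z) = (-z + 7*h) + h = -z + 8*h)
C(Y, E) = 0 (C(Y, E) = -5 + 5 = 0)
O = -5 (O = -1*13 + 8*1 = -13 + 8 = -5)
C(7, 2)*(47 + O) = 0*(47 - 5) = 0*42 = 0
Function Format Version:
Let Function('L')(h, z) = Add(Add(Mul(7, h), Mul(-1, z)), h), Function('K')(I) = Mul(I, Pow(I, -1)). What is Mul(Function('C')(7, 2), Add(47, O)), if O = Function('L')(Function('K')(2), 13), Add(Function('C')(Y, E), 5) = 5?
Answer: 0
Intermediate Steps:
Function('K')(I) = 1
Function('L')(h, z) = Add(Mul(-1, z), Mul(8, h)) (Function('L')(h, z) = Add(Add(Mul(-1, z), Mul(7, h)), h) = Add(Mul(-1, z), Mul(8, h)))
Function('C')(Y, E) = 0 (Function('C')(Y, E) = Add(-5, 5) = 0)
O = -5 (O = Add(Mul(-1, 13), Mul(8, 1)) = Add(-13, 8) = -5)
Mul(Function('C')(7, 2), Add(47, O)) = Mul(0, Add(47, -5)) = Mul(0, 42) = 0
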